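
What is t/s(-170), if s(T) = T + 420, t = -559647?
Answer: -559647/250 ≈ -2238.6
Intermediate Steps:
s(T) = 420 + T
t/s(-170) = -559647/(420 - 170) = -559647/250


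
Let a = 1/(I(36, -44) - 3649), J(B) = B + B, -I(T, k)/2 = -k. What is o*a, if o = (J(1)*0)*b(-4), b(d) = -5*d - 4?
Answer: 0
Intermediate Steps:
I(T, k) = 2*k (I(T, k) = -(-2)*k = 2*k)
J(B) = 2*B
a = -1/3737 (a = 1/(2*(-44) - 3649) = 1/(-88 - 3649) = 1/(-3737) = -1/3737 ≈ -0.00026759)
b(d) = -4 - 5*d
o = 0 (o = ((2*1)*0)*(-4 - 5*(-4)) = (2*0)*(-4 + 20) = 0*16 = 0)
o*a = 0*(-1/3737) = 0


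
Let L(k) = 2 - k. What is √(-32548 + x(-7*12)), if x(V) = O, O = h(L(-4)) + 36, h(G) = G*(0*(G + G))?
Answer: 16*I*√127 ≈ 180.31*I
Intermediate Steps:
h(G) = 0 (h(G) = G*(0*(2*G)) = G*0 = 0)
O = 36 (O = 0 + 36 = 36)
x(V) = 36
√(-32548 + x(-7*12)) = √(-32548 + 36) = √(-32512) = 16*I*√127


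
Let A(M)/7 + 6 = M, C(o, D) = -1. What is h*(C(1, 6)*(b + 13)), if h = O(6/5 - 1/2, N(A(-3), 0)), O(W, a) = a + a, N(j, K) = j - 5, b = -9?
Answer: 544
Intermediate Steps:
A(M) = -42 + 7*M
N(j, K) = -5 + j
O(W, a) = 2*a
h = -136 (h = 2*(-5 + (-42 + 7*(-3))) = 2*(-5 + (-42 - 21)) = 2*(-5 - 63) = 2*(-68) = -136)
h*(C(1, 6)*(b + 13)) = -(-136)*(-9 + 13) = -(-136)*4 = -136*(-4) = 544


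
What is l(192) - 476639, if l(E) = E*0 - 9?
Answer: -476648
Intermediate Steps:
l(E) = -9 (l(E) = 0 - 9 = -9)
l(192) - 476639 = -9 - 476639 = -476648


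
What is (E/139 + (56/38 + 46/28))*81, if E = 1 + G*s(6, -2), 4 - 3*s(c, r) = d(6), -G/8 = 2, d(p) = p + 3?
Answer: 9929817/36974 ≈ 268.56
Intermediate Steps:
d(p) = 3 + p
G = -16 (G = -8*2 = -16)
s(c, r) = -5/3 (s(c, r) = 4/3 - (3 + 6)/3 = 4/3 - 1/3*9 = 4/3 - 3 = -5/3)
E = 83/3 (E = 1 - 16*(-5/3) = 1 + 80/3 = 83/3 ≈ 27.667)
(E/139 + (56/38 + 46/28))*81 = ((83/3)/139 + (56/38 + 46/28))*81 = ((83/3)*(1/139) + (56*(1/38) + 46*(1/28)))*81 = (83/417 + (28/19 + 23/14))*81 = (83/417 + 829/266)*81 = (367771/110922)*81 = 9929817/36974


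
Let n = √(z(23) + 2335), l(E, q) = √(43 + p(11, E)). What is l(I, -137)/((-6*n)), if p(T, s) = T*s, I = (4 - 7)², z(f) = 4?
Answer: -√332138/14034 ≈ -0.041066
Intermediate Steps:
I = 9 (I = (-3)² = 9)
l(E, q) = √(43 + 11*E)
n = √2339 (n = √(4 + 2335) = √2339 ≈ 48.363)
l(I, -137)/((-6*n)) = √(43 + 11*9)/((-6*√2339)) = √(43 + 99)*(-√2339/14034) = √142*(-√2339/14034) = -√332138/14034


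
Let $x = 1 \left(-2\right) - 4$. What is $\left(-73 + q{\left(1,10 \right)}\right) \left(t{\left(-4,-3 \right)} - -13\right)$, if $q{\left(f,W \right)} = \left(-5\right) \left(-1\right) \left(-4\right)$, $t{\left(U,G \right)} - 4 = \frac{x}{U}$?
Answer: $- \frac{3441}{2} \approx -1720.5$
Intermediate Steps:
$x = -6$ ($x = -2 - 4 = -6$)
$t{\left(U,G \right)} = 4 - \frac{6}{U}$
$q{\left(f,W \right)} = -20$ ($q{\left(f,W \right)} = 5 \left(-4\right) = -20$)
$\left(-73 + q{\left(1,10 \right)}\right) \left(t{\left(-4,-3 \right)} - -13\right) = \left(-73 - 20\right) \left(\left(4 - \frac{6}{-4}\right) - -13\right) = - 93 \left(\left(4 - - \frac{3}{2}\right) + 13\right) = - 93 \left(\left(4 + \frac{3}{2}\right) + 13\right) = - 93 \left(\frac{11}{2} + 13\right) = \left(-93\right) \frac{37}{2} = - \frac{3441}{2}$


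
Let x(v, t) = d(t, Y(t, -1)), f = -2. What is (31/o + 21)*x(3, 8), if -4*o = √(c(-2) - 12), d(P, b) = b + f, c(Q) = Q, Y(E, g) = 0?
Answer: -42 - 124*I*√14/7 ≈ -42.0 - 66.281*I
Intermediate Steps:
d(P, b) = -2 + b (d(P, b) = b - 2 = -2 + b)
x(v, t) = -2 (x(v, t) = -2 + 0 = -2)
o = -I*√14/4 (o = -√(-2 - 12)/4 = -I*√14/4 ≈ -0.93541*I)
(31/o + 21)*x(3, 8) = (31/((-I*√14/4)) + 21)*(-2) = (31*(2*I*√14/7) + 21)*(-2) = (62*I*√14/7 + 21)*(-2) = (21 + 62*I*√14/7)*(-2) = -42 - 124*I*√14/7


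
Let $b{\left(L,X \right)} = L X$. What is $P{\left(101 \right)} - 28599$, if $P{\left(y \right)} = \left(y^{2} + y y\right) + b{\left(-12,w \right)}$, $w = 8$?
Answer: $-8293$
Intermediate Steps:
$P{\left(y \right)} = -96 + 2 y^{2}$ ($P{\left(y \right)} = \left(y^{2} + y y\right) - 96 = \left(y^{2} + y^{2}\right) - 96 = 2 y^{2} - 96 = -96 + 2 y^{2}$)
$P{\left(101 \right)} - 28599 = \left(-96 + 2 \cdot 101^{2}\right) - 28599 = \left(-96 + 2 \cdot 10201\right) - 28599 = \left(-96 + 20402\right) - 28599 = 20306 - 28599 = -8293$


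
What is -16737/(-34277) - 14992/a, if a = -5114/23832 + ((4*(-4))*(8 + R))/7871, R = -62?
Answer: 48197472872506275/336967692271 ≈ 1.4303e+5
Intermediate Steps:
a = -9830723/93790836 (a = -5114/23832 + ((4*(-4))*(8 - 62))/7871 = -5114*1/23832 - 16*(-54)*(1/7871) = -2557/11916 + 864*(1/7871) = -2557/11916 + 864/7871 = -9830723/93790836 ≈ -0.10482)
-16737/(-34277) - 14992/a = -16737/(-34277) - 14992/(-9830723/93790836) = -16737*(-1/34277) - 14992*(-93790836/9830723) = 16737/34277 + 1406112213312/9830723 = 48197472872506275/336967692271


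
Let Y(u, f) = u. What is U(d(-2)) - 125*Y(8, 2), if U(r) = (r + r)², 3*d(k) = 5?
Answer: -8900/9 ≈ -988.89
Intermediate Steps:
d(k) = 5/3 (d(k) = (⅓)*5 = 5/3)
U(r) = 4*r² (U(r) = (2*r)² = 4*r²)
U(d(-2)) - 125*Y(8, 2) = 4*(5/3)² - 125*8 = 4*(25/9) - 1000 = 100/9 - 1000 = -8900/9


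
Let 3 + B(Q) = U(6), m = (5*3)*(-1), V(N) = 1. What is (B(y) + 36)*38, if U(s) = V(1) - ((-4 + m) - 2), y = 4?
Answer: 2090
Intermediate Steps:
m = -15 (m = 15*(-1) = -15)
U(s) = 22 (U(s) = 1 - ((-4 - 15) - 2) = 1 - (-19 - 2) = 1 - 1*(-21) = 1 + 21 = 22)
B(Q) = 19 (B(Q) = -3 + 22 = 19)
(B(y) + 36)*38 = (19 + 36)*38 = 55*38 = 2090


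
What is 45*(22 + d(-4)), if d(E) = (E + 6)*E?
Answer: 630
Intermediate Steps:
d(E) = E*(6 + E) (d(E) = (6 + E)*E = E*(6 + E))
45*(22 + d(-4)) = 45*(22 - 4*(6 - 4)) = 45*(22 - 4*2) = 45*(22 - 8) = 45*14 = 630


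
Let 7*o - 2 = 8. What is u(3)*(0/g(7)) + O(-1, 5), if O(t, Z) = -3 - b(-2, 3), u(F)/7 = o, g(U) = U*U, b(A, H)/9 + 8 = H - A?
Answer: 24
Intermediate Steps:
o = 10/7 (o = 2/7 + (⅐)*8 = 2/7 + 8/7 = 10/7 ≈ 1.4286)
b(A, H) = -72 - 9*A + 9*H (b(A, H) = -72 + 9*(H - A) = -72 + (-9*A + 9*H) = -72 - 9*A + 9*H)
g(U) = U²
u(F) = 10 (u(F) = 7*(10/7) = 10)
O(t, Z) = 24 (O(t, Z) = -3 - (-72 - 9*(-2) + 9*3) = -3 - (-72 + 18 + 27) = -3 - 1*(-27) = -3 + 27 = 24)
u(3)*(0/g(7)) + O(-1, 5) = 10*(0/(7²)) + 24 = 10*(0/49) + 24 = 10*(0*(1/49)) + 24 = 10*0 + 24 = 0 + 24 = 24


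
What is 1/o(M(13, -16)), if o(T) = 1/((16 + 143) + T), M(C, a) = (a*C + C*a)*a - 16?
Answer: 6799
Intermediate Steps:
M(C, a) = -16 + 2*C*a² (M(C, a) = (C*a + C*a)*a - 16 = (2*C*a)*a - 16 = 2*C*a² - 16 = -16 + 2*C*a²)
o(T) = 1/(159 + T)
1/o(M(13, -16)) = 1/(1/(159 + (-16 + 2*13*(-16)²))) = 1/(1/(159 + (-16 + 2*13*256))) = 1/(1/(159 + (-16 + 6656))) = 1/(1/(159 + 6640)) = 1/(1/6799) = 6799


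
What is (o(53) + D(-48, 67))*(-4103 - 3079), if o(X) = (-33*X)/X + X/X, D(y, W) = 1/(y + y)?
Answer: 3678381/16 ≈ 2.2990e+5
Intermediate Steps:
D(y, W) = 1/(2*y)
o(X) = -32 (o(X) = -33 + 1 = -32)
(o(53) + D(-48, 67))*(-4103 - 3079) = (-32 + (1/2)/(-48))*(-4103 - 3079) = (-32 + (1/2)*(-1/48))*(-7182) = (-32 - 1/96)*(-7182) = -3073/96*(-7182) = 3678381/16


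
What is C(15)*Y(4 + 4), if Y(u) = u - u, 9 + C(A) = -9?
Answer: 0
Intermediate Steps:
C(A) = -18 (C(A) = -9 - 9 = -18)
Y(u) = 0
C(15)*Y(4 + 4) = -18*0 = 0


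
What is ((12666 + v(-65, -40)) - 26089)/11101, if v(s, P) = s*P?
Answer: -10823/11101 ≈ -0.97496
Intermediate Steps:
v(s, P) = P*s
((12666 + v(-65, -40)) - 26089)/11101 = ((12666 - 40*(-65)) - 26089)/11101 = ((12666 + 2600) - 26089)*(1/11101) = (15266 - 26089)*(1/11101) = -10823*1/11101 = -10823/11101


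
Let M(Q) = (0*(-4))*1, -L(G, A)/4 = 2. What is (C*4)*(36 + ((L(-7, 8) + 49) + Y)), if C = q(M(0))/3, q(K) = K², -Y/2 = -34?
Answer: 0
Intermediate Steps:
L(G, A) = -8 (L(G, A) = -4*2 = -8)
M(Q) = 0 (M(Q) = 0*1 = 0)
Y = 68 (Y = -2*(-34) = 68)
C = 0 (C = 0²/3 = 0*(⅓) = 0)
(C*4)*(36 + ((L(-7, 8) + 49) + Y)) = (0*4)*(36 + ((-8 + 49) + 68)) = 0*(36 + (41 + 68)) = 0*(36 + 109) = 0*145 = 0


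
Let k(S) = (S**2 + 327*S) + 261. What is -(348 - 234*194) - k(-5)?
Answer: 46397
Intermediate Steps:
k(S) = 261 + S**2 + 327*S
-(348 - 234*194) - k(-5) = -(348 - 234*194) - (261 + (-5)**2 + 327*(-5)) = -(348 - 45396) - (261 + 25 - 1635) = -1*(-45048) - 1*(-1349) = 45048 + 1349 = 46397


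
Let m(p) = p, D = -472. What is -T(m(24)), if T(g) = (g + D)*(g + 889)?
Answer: 409024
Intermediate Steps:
T(g) = (-472 + g)*(889 + g) (T(g) = (g - 472)*(g + 889) = (-472 + g)*(889 + g))
-T(m(24)) = -(-419608 + 24² + 417*24) = -(-419608 + 576 + 10008) = -1*(-409024) = 409024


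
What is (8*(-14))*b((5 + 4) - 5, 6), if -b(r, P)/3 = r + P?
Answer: 3360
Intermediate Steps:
b(r, P) = -3*P - 3*r (b(r, P) = -3*(r + P) = -3*(P + r) = -3*P - 3*r)
(8*(-14))*b((5 + 4) - 5, 6) = (8*(-14))*(-3*6 - 3*((5 + 4) - 5)) = -112*(-18 - 3*(9 - 5)) = -112*(-18 - 3*4) = -112*(-18 - 12) = -112*(-30) = 3360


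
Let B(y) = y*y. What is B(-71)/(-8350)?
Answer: -5041/8350 ≈ -0.60371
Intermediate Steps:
B(y) = y²
B(-71)/(-8350) = (-71)²/(-8350) = 5041*(-1/8350) = -5041/8350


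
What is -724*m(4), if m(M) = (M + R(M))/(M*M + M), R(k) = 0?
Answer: -724/5 ≈ -144.80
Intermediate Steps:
m(M) = M/(M + M**2) (m(M) = (M + 0)/(M*M + M) = M/(M**2 + M) = M/(M + M**2))
-724*m(4) = -724/(1 + 4) = -724/5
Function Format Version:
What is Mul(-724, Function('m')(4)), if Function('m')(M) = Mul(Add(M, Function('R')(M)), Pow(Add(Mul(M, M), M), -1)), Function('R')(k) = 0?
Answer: Rational(-724, 5) ≈ -144.80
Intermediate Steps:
Function('m')(M) = Mul(M, Pow(Add(M, Pow(M, 2)), -1)) (Function('m')(M) = Mul(Add(M, 0), Pow(Add(Mul(M, M), M), -1)) = Mul(M, Pow(Add(Pow(M, 2), M), -1)) = Mul(M, Pow(Add(M, Pow(M, 2)), -1)))
Mul(-724, Function('m')(4)) = Mul(-724, Pow(Add(1, 4), -1)) = Mul(-724, Pow(5, -1)) = Mul(-724, Rational(1, 5)) = Rational(-724, 5)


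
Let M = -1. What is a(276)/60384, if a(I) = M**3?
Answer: -1/60384 ≈ -1.6561e-5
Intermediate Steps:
a(I) = -1 (a(I) = (-1)**3 = -1)
a(276)/60384 = -1/60384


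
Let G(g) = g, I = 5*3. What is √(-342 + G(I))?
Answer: I*√327 ≈ 18.083*I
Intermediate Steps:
I = 15
√(-342 + G(I)) = √(-342 + 15) = √(-327) = I*√327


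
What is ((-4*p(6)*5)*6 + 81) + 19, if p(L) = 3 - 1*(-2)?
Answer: -500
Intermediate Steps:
p(L) = 5 (p(L) = 3 + 2 = 5)
((-4*p(6)*5)*6 + 81) + 19 = ((-4*5*5)*6 + 81) + 19 = (-20*5*6 + 81) + 19 = (-100*6 + 81) + 19 = (-600 + 81) + 19 = -519 + 19 = -500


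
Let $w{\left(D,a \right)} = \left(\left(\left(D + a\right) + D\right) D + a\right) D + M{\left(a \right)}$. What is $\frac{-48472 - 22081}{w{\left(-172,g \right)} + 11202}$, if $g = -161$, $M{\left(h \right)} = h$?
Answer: $\frac{10079}{2128741} \approx 0.0047347$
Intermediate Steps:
$w{\left(D,a \right)} = a + D \left(a + D \left(a + 2 D\right)\right)$ ($w{\left(D,a \right)} = \left(\left(\left(D + a\right) + D\right) D + a\right) D + a = \left(\left(a + 2 D\right) D + a\right) D + a = \left(D \left(a + 2 D\right) + a\right) D + a = \left(a + D \left(a + 2 D\right)\right) D + a = D \left(a + D \left(a + 2 D\right)\right) + a = a + D \left(a + D \left(a + 2 D\right)\right)$)
$\frac{-48472 - 22081}{w{\left(-172,g \right)} + 11202} = \frac{-48472 - 22081}{\left(-161 + 2 \left(-172\right)^{3} - -27692 - 161 \left(-172\right)^{2}\right) + 11202} = - \frac{70553}{\left(-161 + 2 \left(-5088448\right) + 27692 - 4763024\right) + 11202} = - \frac{70553}{\left(-161 - 10176896 + 27692 - 4763024\right) + 11202} = - \frac{70553}{-14912389 + 11202} = - \frac{70553}{-14901187} = \left(-70553\right) \left(- \frac{1}{14901187}\right) = \frac{10079}{2128741}$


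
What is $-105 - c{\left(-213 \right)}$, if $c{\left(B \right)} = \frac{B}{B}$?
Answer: $-106$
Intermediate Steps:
$c{\left(B \right)} = 1$
$-105 - c{\left(-213 \right)} = -105 - 1 = -106$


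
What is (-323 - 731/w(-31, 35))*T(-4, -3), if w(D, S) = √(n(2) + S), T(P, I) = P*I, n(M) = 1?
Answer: -5338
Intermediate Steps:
T(P, I) = I*P
w(D, S) = √(1 + S)
(-323 - 731/w(-31, 35))*T(-4, -3) = (-323 - 731/√(1 + 35))*(-3*(-4)) = (-323 - 731/(√36))*12 = (-323 - 731/6)*12 = -2669/6*12 = -5338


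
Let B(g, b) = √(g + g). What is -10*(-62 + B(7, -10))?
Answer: 620 - 10*√14 ≈ 582.58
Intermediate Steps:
B(g, b) = √2*√g (B(g, b) = √(2*g) = √2*√g)
-10*(-62 + B(7, -10)) = -10*(-62 + √2*√7) = -10*(-62 + √14) = 620 - 10*√14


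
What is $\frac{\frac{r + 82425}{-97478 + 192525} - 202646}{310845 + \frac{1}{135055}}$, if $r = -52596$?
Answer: $- \frac{2601276059504315}{3990184405279372} \approx -0.65192$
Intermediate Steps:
$\frac{\frac{r + 82425}{-97478 + 192525} - 202646}{310845 + \frac{1}{135055}} = \frac{\frac{-52596 + 82425}{-97478 + 192525} - 202646}{310845 + \frac{1}{135055}} = \frac{\frac{29829}{95047} - 202646}{310845 + \frac{1}{135055}} = \frac{29829 \cdot \frac{1}{95047} - 202646}{\frac{41981171476}{135055}} = \left(\frac{29829}{95047} - 202646\right) \frac{135055}{41981171476} = \left(- \frac{19260864533}{95047}\right) \frac{135055}{41981171476} = - \frac{2601276059504315}{3990184405279372}$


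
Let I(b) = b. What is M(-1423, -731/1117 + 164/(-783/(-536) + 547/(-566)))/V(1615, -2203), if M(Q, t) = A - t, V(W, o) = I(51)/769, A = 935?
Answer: 38903489123206/4272126231 ≈ 9106.4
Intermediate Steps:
V(W, o) = 51/769
M(Q, t) = 935 - t
M(-1423, -731/1117 + 164/(-783/(-536) + 547/(-566)))/V(1615, -2203) = (935 - (-731/1117 + 164/(-783/(-536) + 547/(-566))))/(51/769) = (935 - (-731*1/1117 + 164/(-783*(-1/536) + 547*(-1/566))))*(769/51) = (935 - (-731/1117 + 164/(783/536 - 547/566)))*(769/51) = (935 - (-731/1117 + 164/(74993/151688)))*(769/51) = (935 - (-731/1117 + 164*(151688/74993)))*(769/51) = (935 - (-731/1117 + 24876832/74993))*(769/51) = (935 - 1*27732601461/83767181)*(769/51) = (935 - 27732601461/83767181)*(769/51) = (50589712774/83767181)*(769/51) = 38903489123206/4272126231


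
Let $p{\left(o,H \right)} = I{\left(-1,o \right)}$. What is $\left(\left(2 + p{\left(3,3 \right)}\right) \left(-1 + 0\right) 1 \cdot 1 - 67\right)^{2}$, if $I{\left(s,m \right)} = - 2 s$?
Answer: $5041$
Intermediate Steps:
$p{\left(o,H \right)} = 2$ ($p{\left(o,H \right)} = \left(-2\right) \left(-1\right) = 2$)
$\left(\left(2 + p{\left(3,3 \right)}\right) \left(-1 + 0\right) 1 \cdot 1 - 67\right)^{2} = \left(\left(2 + 2\right) \left(-1 + 0\right) 1 \cdot 1 - 67\right)^{2} = \left(4 \left(-1\right) 1 \cdot 1 - 67\right)^{2} = \left(\left(-4\right) 1 \cdot 1 - 67\right)^{2} = \left(\left(-4\right) 1 - 67\right)^{2} = \left(-4 - 67\right)^{2} = \left(-71\right)^{2} = 5041$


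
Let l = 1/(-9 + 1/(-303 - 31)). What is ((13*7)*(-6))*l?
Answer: 182364/3007 ≈ 60.646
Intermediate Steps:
l = -334/3007 (l = 1/(-9 + 1/(-334)) = 1/(-9 - 1/334) = 1/(-3007/334) = -334/3007 ≈ -0.11107)
((13*7)*(-6))*l = ((13*7)*(-6))*(-334/3007) = (91*(-6))*(-334/3007) = -546*(-334/3007) = 182364/3007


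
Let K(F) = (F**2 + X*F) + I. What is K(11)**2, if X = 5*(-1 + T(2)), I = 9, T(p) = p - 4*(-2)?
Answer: 390625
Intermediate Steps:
T(p) = 8 + p (T(p) = p + 8 = 8 + p)
X = 45 (X = 5*(-1 + (8 + 2)) = 5*(-1 + 10) = 5*9 = 45)
K(F) = 9 + F**2 + 45*F (K(F) = (F**2 + 45*F) + 9 = 9 + F**2 + 45*F)
K(11)**2 = (9 + 11**2 + 45*11)**2 = (9 + 121 + 495)**2 = 625**2 = 390625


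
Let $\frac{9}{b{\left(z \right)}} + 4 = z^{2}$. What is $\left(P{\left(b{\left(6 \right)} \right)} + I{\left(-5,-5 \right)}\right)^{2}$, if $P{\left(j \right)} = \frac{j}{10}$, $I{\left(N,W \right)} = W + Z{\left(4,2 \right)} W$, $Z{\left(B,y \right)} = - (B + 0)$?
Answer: $\frac{23126481}{102400} \approx 225.84$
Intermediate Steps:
$Z{\left(B,y \right)} = - B$
$b{\left(z \right)} = \frac{9}{-4 + z^{2}}$
$I{\left(N,W \right)} = - 3 W$ ($I{\left(N,W \right)} = W + \left(-1\right) 4 W = W - 4 W = - 3 W$)
$P{\left(j \right)} = \frac{j}{10}$ ($P{\left(j \right)} = j \frac{1}{10} = \frac{j}{10}$)
$\left(P{\left(b{\left(6 \right)} \right)} + I{\left(-5,-5 \right)}\right)^{2} = \left(\frac{9 \frac{1}{-4 + 6^{2}}}{10} - -15\right)^{2} = \left(\frac{9 \frac{1}{-4 + 36}}{10} + 15\right)^{2} = \left(\frac{9 \cdot \frac{1}{32}}{10} + 15\right)^{2} = \left(\frac{1}{10} \cdot \frac{9}{32} + 15\right)^{2} = \left(\frac{9}{320} + 15\right)^{2} = \left(\frac{4809}{320}\right)^{2} = \frac{23126481}{102400}$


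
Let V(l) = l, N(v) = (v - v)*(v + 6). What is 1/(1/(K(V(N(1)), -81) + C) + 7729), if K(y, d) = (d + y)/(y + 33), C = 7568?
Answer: 83221/643215120 ≈ 0.00012938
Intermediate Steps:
N(v) = 0 (N(v) = 0*(6 + v) = 0)
K(y, d) = (d + y)/(33 + y)
1/(1/(K(V(N(1)), -81) + C) + 7729) = 1/(1/((-81 + 0)/(33 + 0) + 7568) + 7729) = 1/(1/(-81/33 + 7568) + 7729) = 1/(1/((1/33)*(-81) + 7568) + 7729) = 1/(1/(-27/11 + 7568) + 7729) = 1/(1/(83221/11) + 7729) = 1/(11/83221 + 7729) = 1/(643215120/83221) = 83221/643215120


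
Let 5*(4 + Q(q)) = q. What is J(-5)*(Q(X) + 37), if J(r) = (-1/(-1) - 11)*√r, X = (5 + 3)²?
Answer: -458*I*√5 ≈ -1024.1*I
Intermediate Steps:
X = 64 (X = 8² = 64)
Q(q) = -4 + q/5
J(r) = -10*√r (J(r) = (-1*(-1) - 11)*√r = (1 - 11)*√r = -10*√r)
J(-5)*(Q(X) + 37) = (-10*I*√5)*((-4 + (⅕)*64) + 37) = (-10*I*√5)*((-4 + 64/5) + 37) = (-10*I*√5)*(44/5 + 37) = -10*I*√5*(229/5) = -458*I*√5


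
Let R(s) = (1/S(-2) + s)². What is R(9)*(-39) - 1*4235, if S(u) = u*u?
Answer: -121151/16 ≈ -7571.9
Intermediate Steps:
S(u) = u²
R(s) = (¼ + s)² (R(s) = (1/((-2)²) + s)² = (1/4 + s)² = (¼ + s)²)
R(9)*(-39) - 1*4235 = ((1 + 4*9)²/16)*(-39) - 1*4235 = ((1 + 36)²/16)*(-39) - 4235 = ((1/16)*37²)*(-39) - 4235 = ((1/16)*1369)*(-39) - 4235 = (1369/16)*(-39) - 4235 = -53391/16 - 4235 = -121151/16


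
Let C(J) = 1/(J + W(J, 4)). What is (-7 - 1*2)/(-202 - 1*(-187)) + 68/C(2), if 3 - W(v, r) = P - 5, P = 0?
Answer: 3403/5 ≈ 680.60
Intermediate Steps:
W(v, r) = 8 (W(v, r) = 3 - (0 - 5) = 3 - 1*(-5) = 3 + 5 = 8)
C(J) = 1/(8 + J) (C(J) = 1/(J + 8) = 1/(8 + J))
(-7 - 1*2)/(-202 - 1*(-187)) + 68/C(2) = (-7 - 1*2)/(-202 - 1*(-187)) + 68/(1/(8 + 2)) = (-7 - 2)/(-202 + 187) + 68/(1/10) = -9/(-15) + 68/(1/10) = -9*(-1/15) + 68*10 = 3/5 + 680 = 3403/5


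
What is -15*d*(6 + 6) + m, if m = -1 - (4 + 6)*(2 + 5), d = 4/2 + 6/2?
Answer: -971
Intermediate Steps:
d = 5 (d = 4*(½) + 6*(½) = 2 + 3 = 5)
m = -71 (m = -1 - 10*7 = -1 - 1*70 = -1 - 70 = -71)
-15*d*(6 + 6) + m = -75*(6 + 6) - 71 = -75*12 - 71 = -15*60 - 71 = -900 - 71 = -971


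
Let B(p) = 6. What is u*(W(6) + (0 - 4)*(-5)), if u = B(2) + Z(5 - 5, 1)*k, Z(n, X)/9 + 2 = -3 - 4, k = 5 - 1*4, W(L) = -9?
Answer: -825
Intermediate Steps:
k = 1 (k = 5 - 4 = 1)
Z(n, X) = -81 (Z(n, X) = -18 + 9*(-3 - 4) = -18 + 9*(-7) = -18 - 63 = -81)
u = -75 (u = 6 - 81*1 = 6 - 81 = -75)
u*(W(6) + (0 - 4)*(-5)) = -75*(-9 + (0 - 4)*(-5)) = -75*(-9 - 4*(-5)) = -75*(-9 + 20) = -75*11 = -825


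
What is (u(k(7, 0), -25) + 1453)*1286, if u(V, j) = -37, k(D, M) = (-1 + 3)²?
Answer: 1820976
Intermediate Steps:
k(D, M) = 4 (k(D, M) = 2² = 4)
(u(k(7, 0), -25) + 1453)*1286 = (-37 + 1453)*1286 = 1416*1286 = 1820976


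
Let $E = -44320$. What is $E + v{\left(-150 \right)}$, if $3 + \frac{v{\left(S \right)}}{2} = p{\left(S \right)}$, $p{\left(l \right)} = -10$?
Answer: $-44346$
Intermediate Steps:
$v{\left(S \right)} = -26$ ($v{\left(S \right)} = -6 + 2 \left(-10\right) = -6 - 20 = -26$)
$E + v{\left(-150 \right)} = -44320 - 26 = -44346$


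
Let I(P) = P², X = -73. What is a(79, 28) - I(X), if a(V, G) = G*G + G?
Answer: -4517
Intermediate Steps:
a(V, G) = G + G² (a(V, G) = G² + G = G + G²)
a(79, 28) - I(X) = 28*(1 + 28) - 1*(-73)² = 28*29 - 1*5329 = 812 - 5329 = -4517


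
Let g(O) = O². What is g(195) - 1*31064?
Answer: 6961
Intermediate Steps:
g(195) - 1*31064 = 195² - 1*31064 = 38025 - 31064 = 6961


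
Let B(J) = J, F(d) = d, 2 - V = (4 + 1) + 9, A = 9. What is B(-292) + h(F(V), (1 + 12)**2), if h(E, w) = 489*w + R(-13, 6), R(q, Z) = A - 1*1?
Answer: 82357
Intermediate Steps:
R(q, Z) = 8 (R(q, Z) = 9 - 1*1 = 9 - 1 = 8)
V = -12 (V = 2 - ((4 + 1) + 9) = 2 - (5 + 9) = 2 - 1*14 = 2 - 14 = -12)
h(E, w) = 8 + 489*w (h(E, w) = 489*w + 8 = 8 + 489*w)
B(-292) + h(F(V), (1 + 12)**2) = -292 + (8 + 489*(1 + 12)**2) = -292 + (8 + 489*13**2) = -292 + (8 + 489*169) = -292 + (8 + 82641) = -292 + 82649 = 82357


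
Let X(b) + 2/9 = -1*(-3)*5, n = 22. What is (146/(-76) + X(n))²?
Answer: 19333609/116964 ≈ 165.30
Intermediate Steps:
X(b) = 133/9 (X(b) = -2/9 - 1*(-3)*5 = -2/9 + 3*5 = -2/9 + 15 = 133/9)
(146/(-76) + X(n))² = (146/(-76) + 133/9)² = (146*(-1/76) + 133/9)² = (-73/38 + 133/9)² = (4397/342)² = 19333609/116964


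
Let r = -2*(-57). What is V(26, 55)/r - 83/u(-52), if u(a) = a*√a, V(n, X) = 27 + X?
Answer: 41/57 - 83*I*√13/1352 ≈ 0.7193 - 0.22135*I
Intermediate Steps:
r = 114
u(a) = a^(3/2)
V(26, 55)/r - 83/u(-52) = (27 + 55)/114 - 83*I*√13/1352 = 82*(1/114) - 83*I*√13/1352 = 41/57 - 83*I*√13/1352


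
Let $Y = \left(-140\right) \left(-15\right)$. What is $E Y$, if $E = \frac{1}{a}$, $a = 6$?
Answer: $350$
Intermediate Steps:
$Y = 2100$
$E = \frac{1}{6} \approx 0.16667$
$E Y = \frac{1}{6} \cdot 2100 = 350$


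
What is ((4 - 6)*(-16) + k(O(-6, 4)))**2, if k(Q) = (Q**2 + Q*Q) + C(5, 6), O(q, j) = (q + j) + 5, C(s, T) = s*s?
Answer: 5625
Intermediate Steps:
C(s, T) = s**2
O(q, j) = 5 + j + q (O(q, j) = (j + q) + 5 = 5 + j + q)
k(Q) = 25 + 2*Q**2 (k(Q) = (Q**2 + Q*Q) + 5**2 = (Q**2 + Q**2) + 25 = 2*Q**2 + 25 = 25 + 2*Q**2)
((4 - 6)*(-16) + k(O(-6, 4)))**2 = ((4 - 6)*(-16) + (25 + 2*(5 + 4 - 6)**2))**2 = (-2*(-16) + (25 + 2*3**2))**2 = (32 + (25 + 2*9))**2 = (32 + (25 + 18))**2 = (32 + 43)**2 = 75**2 = 5625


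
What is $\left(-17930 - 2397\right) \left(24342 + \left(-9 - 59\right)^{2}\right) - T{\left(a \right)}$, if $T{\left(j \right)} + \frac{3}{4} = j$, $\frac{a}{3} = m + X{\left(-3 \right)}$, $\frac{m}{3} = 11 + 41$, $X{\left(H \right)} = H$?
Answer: $- \frac{2355169361}{4} \approx -5.8879 \cdot 10^{8}$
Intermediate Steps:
$m = 156$ ($m = 3 \left(11 + 41\right) = 3 \cdot 52 = 156$)
$a = 459$ ($a = 3 \left(156 - 3\right) = 3 \cdot 153 = 459$)
$T{\left(j \right)} = - \frac{3}{4} + j$
$\left(-17930 - 2397\right) \left(24342 + \left(-9 - 59\right)^{2}\right) - T{\left(a \right)} = \left(-17930 - 2397\right) \left(24342 + \left(-9 - 59\right)^{2}\right) - \left(- \frac{3}{4} + 459\right) = - 20327 \left(24342 + \left(-68\right)^{2}\right) - \frac{1833}{4} = - 20327 \left(24342 + 4624\right) - \frac{1833}{4} = \left(-20327\right) 28966 - \frac{1833}{4} = -588791882 - \frac{1833}{4} = - \frac{2355169361}{4}$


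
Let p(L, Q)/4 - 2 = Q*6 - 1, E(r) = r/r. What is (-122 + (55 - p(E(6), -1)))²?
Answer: 2209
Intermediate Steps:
E(r) = 1
p(L, Q) = 4 + 24*Q (p(L, Q) = 8 + 4*(Q*6 - 1) = 8 + 4*(6*Q - 1) = 8 + 4*(-1 + 6*Q) = 8 + (-4 + 24*Q) = 4 + 24*Q)
(-122 + (55 - p(E(6), -1)))² = (-122 + (55 - (4 + 24*(-1))))² = (-122 + (55 - (4 - 24)))² = (-122 + (55 - 1*(-20)))² = (-122 + (55 + 20))² = (-122 + 75)² = (-47)² = 2209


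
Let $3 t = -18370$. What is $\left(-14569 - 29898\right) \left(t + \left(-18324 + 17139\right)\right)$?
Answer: $\frac{974938975}{3} \approx 3.2498 \cdot 10^{8}$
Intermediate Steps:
$t = - \frac{18370}{3}$ ($t = \frac{1}{3} \left(-18370\right) = - \frac{18370}{3} \approx -6123.3$)
$\left(-14569 - 29898\right) \left(t + \left(-18324 + 17139\right)\right) = \left(-14569 - 29898\right) \left(- \frac{18370}{3} + \left(-18324 + 17139\right)\right) = \left(-14569 - 29898\right) \left(- \frac{18370}{3} - 1185\right) = \left(-14569 - 29898\right) \left(- \frac{21925}{3}\right) = \left(-44467\right) \left(- \frac{21925}{3}\right) = \frac{974938975}{3}$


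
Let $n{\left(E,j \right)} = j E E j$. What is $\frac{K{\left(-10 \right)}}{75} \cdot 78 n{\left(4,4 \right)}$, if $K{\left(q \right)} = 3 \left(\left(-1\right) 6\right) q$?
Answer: $\frac{239616}{5} \approx 47923.0$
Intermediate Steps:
$K{\left(q \right)} = - 18 q$ ($K{\left(q \right)} = 3 \left(-6\right) q = - 18 q$)
$n{\left(E,j \right)} = E^{2} j^{2}$ ($n{\left(E,j \right)} = j E^{2} j = j j E^{2} = E^{2} j^{2}$)
$\frac{K{\left(-10 \right)}}{75} \cdot 78 n{\left(4,4 \right)} = \frac{\left(-18\right) \left(-10\right)}{75} \cdot 78 \cdot 4^{2} \cdot 4^{2} = 180 \cdot \frac{1}{75} \cdot 78 \cdot 16 \cdot 16 = \frac{12}{5} \cdot 78 \cdot 256 = \frac{936}{5} \cdot 256 = \frac{239616}{5}$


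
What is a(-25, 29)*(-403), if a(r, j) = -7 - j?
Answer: 14508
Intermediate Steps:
a(-25, 29)*(-403) = (-7 - 1*29)*(-403) = (-7 - 29)*(-403) = -36*(-403) = 14508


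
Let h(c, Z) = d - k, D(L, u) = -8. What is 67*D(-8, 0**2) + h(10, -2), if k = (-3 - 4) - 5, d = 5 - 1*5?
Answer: -524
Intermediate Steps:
d = 0 (d = 5 - 5 = 0)
k = -12 (k = -7 - 5 = -12)
h(c, Z) = 12 (h(c, Z) = 0 - 1*(-12) = 0 + 12 = 12)
67*D(-8, 0**2) + h(10, -2) = 67*(-8) + 12 = -536 + 12 = -524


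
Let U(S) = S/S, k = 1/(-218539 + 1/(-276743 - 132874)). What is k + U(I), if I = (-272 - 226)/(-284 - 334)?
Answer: 89516879947/89517289564 ≈ 1.0000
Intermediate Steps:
I = 83/103 (I = -498/(-618) = -498*(-1/618) = 83/103 ≈ 0.80583)
k = -409617/89517289564 (k = 1/(-218539 + 1/(-409617)) = 1/(-218539 - 1/409617) = 1/(-89517289564/409617) = -409617/89517289564 ≈ -4.5758e-6)
U(S) = 1
k + U(I) = -409617/89517289564 + 1 = 89516879947/89517289564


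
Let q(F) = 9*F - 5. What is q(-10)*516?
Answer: -49020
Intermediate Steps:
q(F) = -5 + 9*F
q(-10)*516 = (-5 + 9*(-10))*516 = (-5 - 90)*516 = -95*516 = -49020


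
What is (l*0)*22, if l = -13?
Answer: 0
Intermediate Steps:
(l*0)*22 = -13*0*22 = 0*22 = 0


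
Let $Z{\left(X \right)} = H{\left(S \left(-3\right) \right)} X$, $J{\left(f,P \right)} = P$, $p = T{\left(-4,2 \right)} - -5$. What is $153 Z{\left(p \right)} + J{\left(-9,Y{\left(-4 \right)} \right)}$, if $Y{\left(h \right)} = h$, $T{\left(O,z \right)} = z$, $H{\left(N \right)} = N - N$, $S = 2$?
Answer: $-4$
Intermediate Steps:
$H{\left(N \right)} = 0$
$p = 7$ ($p = 2 - -5 = 2 + 5 = 7$)
$Z{\left(X \right)} = 0$ ($Z{\left(X \right)} = 0 X = 0$)
$153 Z{\left(p \right)} + J{\left(-9,Y{\left(-4 \right)} \right)} = 153 \cdot 0 - 4 = 0 - 4 = -4$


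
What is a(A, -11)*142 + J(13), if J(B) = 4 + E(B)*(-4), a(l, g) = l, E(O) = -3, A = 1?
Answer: 158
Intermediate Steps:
J(B) = 16 (J(B) = 4 - 3*(-4) = 4 + 12 = 16)
a(A, -11)*142 + J(13) = 1*142 + 16 = 142 + 16 = 158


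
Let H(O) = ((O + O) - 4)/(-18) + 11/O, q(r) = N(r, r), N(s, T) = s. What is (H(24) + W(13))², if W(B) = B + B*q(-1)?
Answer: 20449/5184 ≈ 3.9446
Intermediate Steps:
q(r) = r
W(B) = 0 (W(B) = B + B*(-1) = B - B = 0)
H(O) = 2/9 + 11/O - O/9 (H(O) = (2*O - 4)*(-1/18) + 11/O = (-4 + 2*O)*(-1/18) + 11/O = (2/9 - O/9) + 11/O = 2/9 + 11/O - O/9)
(H(24) + W(13))² = ((⅑)*(99 - 1*24*(-2 + 24))/24 + 0)² = ((⅑)*(1/24)*(99 - 1*24*22) + 0)² = ((⅑)*(1/24)*(99 - 528) + 0)² = ((⅑)*(1/24)*(-429) + 0)² = (-143/72 + 0)² = (-143/72)² = 20449/5184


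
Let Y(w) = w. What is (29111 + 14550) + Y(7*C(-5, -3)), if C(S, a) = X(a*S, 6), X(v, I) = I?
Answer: 43703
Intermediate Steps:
C(S, a) = 6
(29111 + 14550) + Y(7*C(-5, -3)) = (29111 + 14550) + 7*6 = 43661 + 42 = 43703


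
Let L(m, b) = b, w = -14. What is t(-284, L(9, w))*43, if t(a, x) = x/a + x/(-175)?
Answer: 19737/3550 ≈ 5.5597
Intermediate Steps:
t(a, x) = -x/175 + x/a (t(a, x) = x/a + x*(-1/175) = x/a - x/175 = -x/175 + x/a)
t(-284, L(9, w))*43 = (-1/175*(-14) - 14/(-284))*43 = (2/25 - 14*(-1/284))*43 = (2/25 + 7/142)*43 = (459/3550)*43 = 19737/3550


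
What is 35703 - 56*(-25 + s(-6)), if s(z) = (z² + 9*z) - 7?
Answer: 38503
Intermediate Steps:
s(z) = -7 + z² + 9*z
35703 - 56*(-25 + s(-6)) = 35703 - 56*(-25 + (-7 + (-6)² + 9*(-6))) = 35703 - 56*(-25 + (-7 + 36 - 54)) = 35703 - 56*(-25 - 25) = 35703 - 56*(-50) = 35703 + 2800 = 38503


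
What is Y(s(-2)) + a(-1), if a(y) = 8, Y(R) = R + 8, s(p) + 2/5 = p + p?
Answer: 58/5 ≈ 11.600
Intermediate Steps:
s(p) = -2/5 + 2*p (s(p) = -2/5 + (p + p) = -2/5 + 2*p)
Y(R) = 8 + R
Y(s(-2)) + a(-1) = (8 + (-2/5 + 2*(-2))) + 8 = (8 + (-2/5 - 4)) + 8 = (8 - 22/5) + 8 = 18/5 + 8 = 58/5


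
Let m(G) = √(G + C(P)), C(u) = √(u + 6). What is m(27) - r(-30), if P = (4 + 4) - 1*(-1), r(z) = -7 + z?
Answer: 37 + √(27 + √15) ≈ 42.556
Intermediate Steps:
P = 9 (P = 8 + 1 = 9)
C(u) = √(6 + u)
m(G) = √(G + √15) (m(G) = √(G + √(6 + 9)) = √(G + √15))
m(27) - r(-30) = √(27 + √15) - (-7 - 30) = √(27 + √15) - 1*(-37) = √(27 + √15) + 37 = 37 + √(27 + √15)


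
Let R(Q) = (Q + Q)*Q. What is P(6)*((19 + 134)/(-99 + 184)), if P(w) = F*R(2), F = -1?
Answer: -72/5 ≈ -14.400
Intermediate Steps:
R(Q) = 2*Q**2 (R(Q) = (2*Q)*Q = 2*Q**2)
P(w) = -8 (P(w) = -2*2**2 = -2*4 = -1*8 = -8)
P(6)*((19 + 134)/(-99 + 184)) = -8*(19 + 134)/(-99 + 184) = -1224/85 = -8*9/5 = -72/5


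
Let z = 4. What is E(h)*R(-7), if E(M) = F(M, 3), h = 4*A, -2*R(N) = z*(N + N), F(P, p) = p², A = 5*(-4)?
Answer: 252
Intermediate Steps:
A = -20
R(N) = -4*N (R(N) = -2*(N + N) = -2*2*N = -4*N)
h = -80 (h = 4*(-20) = -80)
E(M) = 9 (E(M) = 3² = 9)
E(h)*R(-7) = 9*(-4*(-7)) = 9*28 = 252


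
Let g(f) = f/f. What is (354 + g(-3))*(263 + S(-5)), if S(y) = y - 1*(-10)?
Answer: 95140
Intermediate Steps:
g(f) = 1
S(y) = 10 + y (S(y) = y + 10 = 10 + y)
(354 + g(-3))*(263 + S(-5)) = (354 + 1)*(263 + (10 - 5)) = 355*(263 + 5) = 355*268 = 95140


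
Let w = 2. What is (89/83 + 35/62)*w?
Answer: 8423/2573 ≈ 3.2736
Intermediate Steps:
(89/83 + 35/62)*w = (89/83 + 35/62)*2 = (8423/5146)*2 = 8423/2573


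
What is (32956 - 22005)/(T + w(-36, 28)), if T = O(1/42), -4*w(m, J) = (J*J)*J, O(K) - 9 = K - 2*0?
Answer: -459942/230117 ≈ -1.9987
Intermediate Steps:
O(K) = 9 + K (O(K) = 9 + (K - 2*0) = 9 + (K + 0) = 9 + K)
w(m, J) = -J³/4 (w(m, J) = -J*J*J/4 = -J²*J/4 = -J³/4)
T = 379/42 (T = 9 + 1/42 = 379/42 ≈ 9.0238)
(32956 - 22005)/(T + w(-36, 28)) = (32956 - 22005)/(379/42 - ¼*28³) = 10951/(379/42 - ¼*21952) = 10951/(379/42 - 5488) = 10951/(-230117/42) = 10951*(-42/230117) = -459942/230117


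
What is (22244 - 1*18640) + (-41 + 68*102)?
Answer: 10499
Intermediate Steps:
(22244 - 1*18640) + (-41 + 68*102) = (22244 - 18640) + (-41 + 6936) = 3604 + 6895 = 10499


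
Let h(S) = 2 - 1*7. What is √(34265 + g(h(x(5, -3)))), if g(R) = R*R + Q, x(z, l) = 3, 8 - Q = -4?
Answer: √34302 ≈ 185.21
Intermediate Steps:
Q = 12 (Q = 8 - 1*(-4) = 8 + 4 = 12)
h(S) = -5 (h(S) = 2 - 7 = -5)
g(R) = 12 + R² (g(R) = R*R + 12 = R² + 12 = 12 + R²)
√(34265 + g(h(x(5, -3)))) = √(34265 + (12 + (-5)²)) = √(34265 + (12 + 25)) = √(34265 + 37) = √34302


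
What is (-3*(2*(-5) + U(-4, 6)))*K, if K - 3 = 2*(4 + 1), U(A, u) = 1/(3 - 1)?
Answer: 741/2 ≈ 370.50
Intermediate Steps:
U(A, u) = ½ (U(A, u) = 1/2 = ½)
K = 13 (K = 3 + 2*(4 + 1) = 3 + 2*5 = 3 + 10 = 13)
(-3*(2*(-5) + U(-4, 6)))*K = -3*(2*(-5) + ½)*13 = -3*(-10 + ½)*13 = -3*(-19/2)*13 = (57/2)*13 = 741/2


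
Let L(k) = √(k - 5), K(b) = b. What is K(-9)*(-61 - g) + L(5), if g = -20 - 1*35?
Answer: 54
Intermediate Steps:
L(k) = √(-5 + k)
g = -55 (g = -20 - 35 = -55)
K(-9)*(-61 - g) + L(5) = -9*(-61 - 1*(-55)) + √(-5 + 5) = -9*(-61 + 55) + √0 = -9*(-6) + 0 = 54 + 0 = 54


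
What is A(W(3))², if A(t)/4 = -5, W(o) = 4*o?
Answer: 400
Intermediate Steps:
A(t) = -20 (A(t) = 4*(-5) = -20)
A(W(3))² = (-20)² = 400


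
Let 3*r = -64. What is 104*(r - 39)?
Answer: -18824/3 ≈ -6274.7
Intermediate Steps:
r = -64/3 (r = (1/3)*(-64) = -64/3 ≈ -21.333)
104*(r - 39) = 104*(-64/3 - 39) = 104*(-181/3) = -18824/3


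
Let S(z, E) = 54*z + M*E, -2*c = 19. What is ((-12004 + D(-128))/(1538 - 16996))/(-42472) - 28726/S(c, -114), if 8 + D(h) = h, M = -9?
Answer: -4714887378899/84200251572 ≈ -55.996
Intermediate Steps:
D(h) = -8 + h
c = -19/2 (c = -½*19 = -19/2 ≈ -9.5000)
S(z, E) = -9*E + 54*z (S(z, E) = 54*z - 9*E = -9*E + 54*z)
((-12004 + D(-128))/(1538 - 16996))/(-42472) - 28726/S(c, -114) = ((-12004 + (-8 - 128))/(1538 - 16996))/(-42472) - 28726/(-9*(-114) + 54*(-19/2)) = ((-12004 - 136)/(-15458))*(-1/42472) - 28726/(1026 - 513) = -12140*(-1/15458)*(-1/42472) - 28726/513 = (6070/7729)*(-1/42472) - 28726*1/513 = -3035/164133044 - 28726/513 = -4714887378899/84200251572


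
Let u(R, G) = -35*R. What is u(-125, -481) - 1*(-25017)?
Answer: 29392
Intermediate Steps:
u(-125, -481) - 1*(-25017) = -35*(-125) - 1*(-25017) = 4375 + 25017 = 29392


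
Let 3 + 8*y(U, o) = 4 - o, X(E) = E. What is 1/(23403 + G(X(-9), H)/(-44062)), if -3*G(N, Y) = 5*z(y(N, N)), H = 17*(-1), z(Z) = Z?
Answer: 528744/12374195857 ≈ 4.2730e-5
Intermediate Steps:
y(U, o) = ⅛ - o/8 (y(U, o) = -3/8 + (4 - o)/8 = -3/8 + (½ - o/8) = ⅛ - o/8)
H = -17
G(N, Y) = -5/24 + 5*N/24 (G(N, Y) = -5*(⅛ - N/8)/3 = -(5/8 - 5*N/8)/3 = -5/24 + 5*N/24)
1/(23403 + G(X(-9), H)/(-44062)) = 1/(23403 + (-5/24 + (5/24)*(-9))/(-44062)) = 1/(23403 + (-5/24 - 15/8)*(-1/44062)) = 1/(23403 - 25/12*(-1/44062)) = 1/(23403 + 25/528744) = 1/(12374195857/528744) = 528744/12374195857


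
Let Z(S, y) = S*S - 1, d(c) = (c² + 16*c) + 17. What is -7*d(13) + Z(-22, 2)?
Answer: -2275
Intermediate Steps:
d(c) = 17 + c² + 16*c
Z(S, y) = -1 + S² (Z(S, y) = S² - 1 = -1 + S²)
-7*d(13) + Z(-22, 2) = -7*(17 + 13² + 16*13) + (-1 + (-22)²) = -7*(17 + 169 + 208) + (-1 + 484) = -7*394 + 483 = -2758 + 483 = -2275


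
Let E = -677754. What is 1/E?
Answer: -1/677754 ≈ -1.4755e-6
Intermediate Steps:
1/E = 1/(-677754) = -1/677754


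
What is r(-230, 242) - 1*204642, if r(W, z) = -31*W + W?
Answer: -197742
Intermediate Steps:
r(W, z) = -30*W
r(-230, 242) - 1*204642 = -30*(-230) - 1*204642 = 6900 - 204642 = -197742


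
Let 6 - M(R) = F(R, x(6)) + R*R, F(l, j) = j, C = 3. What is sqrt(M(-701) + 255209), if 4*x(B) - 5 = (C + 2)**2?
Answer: I*sqrt(944774)/2 ≈ 486.0*I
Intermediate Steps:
x(B) = 15/2 (x(B) = 5/4 + (3 + 2)**2/4 = 5/4 + (1/4)*5**2 = 5/4 + (1/4)*25 = 5/4 + 25/4 = 15/2)
M(R) = -3/2 - R**2 (M(R) = 6 - (15/2 + R*R) = 6 - (15/2 + R**2) = 6 + (-15/2 - R**2) = -3/2 - R**2)
sqrt(M(-701) + 255209) = sqrt((-3/2 - 1*(-701)**2) + 255209) = sqrt((-3/2 - 1*491401) + 255209) = sqrt((-3/2 - 491401) + 255209) = sqrt(-982805/2 + 255209) = sqrt(-472387/2) = I*sqrt(944774)/2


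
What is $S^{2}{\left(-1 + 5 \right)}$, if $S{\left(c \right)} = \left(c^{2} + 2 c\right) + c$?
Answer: $784$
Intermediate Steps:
$S{\left(c \right)} = c^{2} + 3 c$
$S^{2}{\left(-1 + 5 \right)} = \left(\left(-1 + 5\right) \left(3 + \left(-1 + 5\right)\right)\right)^{2} = \left(4 \left(3 + 4\right)\right)^{2} = \left(4 \cdot 7\right)^{2} = 28^{2} = 784$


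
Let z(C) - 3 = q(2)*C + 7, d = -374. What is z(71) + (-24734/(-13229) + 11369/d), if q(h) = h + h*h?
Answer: 2016023671/4947646 ≈ 407.47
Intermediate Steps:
q(h) = h + h²
z(C) = 10 + 6*C (z(C) = 3 + ((2*(1 + 2))*C + 7) = 3 + ((2*3)*C + 7) = 3 + (6*C + 7) = 3 + (7 + 6*C) = 10 + 6*C)
z(71) + (-24734/(-13229) + 11369/d) = (10 + 6*71) + (-24734/(-13229) + 11369/(-374)) = (10 + 426) + (-24734*(-1/13229) + 11369*(-1/374)) = 436 + (24734/13229 - 11369/374) = 436 - 141149985/4947646 = 2016023671/4947646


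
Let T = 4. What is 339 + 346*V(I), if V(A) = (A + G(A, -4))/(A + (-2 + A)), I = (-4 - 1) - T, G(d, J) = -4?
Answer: 5639/10 ≈ 563.90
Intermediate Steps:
I = -9 (I = (-4 - 1) - 1*4 = -5 - 4 = -9)
V(A) = (-4 + A)/(-2 + 2*A) (V(A) = (A - 4)/(A + (-2 + A)) = (-4 + A)/(-2 + 2*A))
339 + 346*V(I) = 339 + 346*((-4 - 9)/(2*(-1 - 9))) = 339 + 346*((½)*(-13)/(-10)) = 339 + 346*((½)*(-⅒)*(-13)) = 339 + 346*(13/20) = 339 + 2249/10 = 5639/10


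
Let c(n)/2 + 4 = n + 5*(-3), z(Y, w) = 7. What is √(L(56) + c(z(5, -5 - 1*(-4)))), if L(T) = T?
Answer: 4*√2 ≈ 5.6569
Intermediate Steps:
c(n) = -38 + 2*n (c(n) = -8 + 2*(n + 5*(-3)) = -8 + 2*(n - 15) = -8 + 2*(-15 + n) = -8 + (-30 + 2*n) = -38 + 2*n)
√(L(56) + c(z(5, -5 - 1*(-4)))) = √(56 + (-38 + 2*7)) = √(56 + (-38 + 14)) = √(56 - 24) = √32 = 4*√2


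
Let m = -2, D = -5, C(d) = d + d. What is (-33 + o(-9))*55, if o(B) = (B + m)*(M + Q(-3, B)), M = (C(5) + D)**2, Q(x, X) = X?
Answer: -11495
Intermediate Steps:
C(d) = 2*d
M = 25 (M = (2*5 - 5)**2 = (10 - 5)**2 = 5**2 = 25)
o(B) = (-2 + B)*(25 + B) (o(B) = (B - 2)*(25 + B) = (-2 + B)*(25 + B))
(-33 + o(-9))*55 = (-33 + (-50 + (-9)**2 + 23*(-9)))*55 = (-33 + (-50 + 81 - 207))*55 = (-33 - 176)*55 = -209*55 = -11495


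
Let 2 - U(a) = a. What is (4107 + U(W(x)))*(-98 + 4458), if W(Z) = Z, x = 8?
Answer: 17880360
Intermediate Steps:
U(a) = 2 - a
(4107 + U(W(x)))*(-98 + 4458) = (4107 + (2 - 1*8))*(-98 + 4458) = (4107 + (2 - 8))*4360 = (4107 - 6)*4360 = 4101*4360 = 17880360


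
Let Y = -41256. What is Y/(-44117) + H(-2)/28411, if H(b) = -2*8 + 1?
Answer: 1171462461/1253408087 ≈ 0.93462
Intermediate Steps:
H(b) = -15 (H(b) = -16 + 1 = -15)
Y/(-44117) + H(-2)/28411 = -41256/(-44117) - 15/28411 = -41256*(-1/44117) - 15*1/28411 = 41256/44117 - 15/28411 = 1171462461/1253408087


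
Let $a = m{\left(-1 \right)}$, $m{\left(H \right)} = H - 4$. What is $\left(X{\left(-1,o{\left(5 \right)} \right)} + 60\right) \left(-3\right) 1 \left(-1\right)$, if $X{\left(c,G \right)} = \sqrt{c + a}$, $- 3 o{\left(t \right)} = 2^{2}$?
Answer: $180 + 3 i \sqrt{6} \approx 180.0 + 7.3485 i$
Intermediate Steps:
$m{\left(H \right)} = -4 + H$
$a = -5$ ($a = -4 - 1 = -5$)
$o{\left(t \right)} = - \frac{4}{3}$ ($o{\left(t \right)} = - \frac{2^{2}}{3} = \left(- \frac{1}{3}\right) 4 = - \frac{4}{3}$)
$X{\left(c,G \right)} = \sqrt{-5 + c}$ ($X{\left(c,G \right)} = \sqrt{c - 5} = \sqrt{-5 + c}$)
$\left(X{\left(-1,o{\left(5 \right)} \right)} + 60\right) \left(-3\right) 1 \left(-1\right) = \left(\sqrt{-5 - 1} + 60\right) \left(-3\right) 1 \left(-1\right) = \left(\sqrt{-6} + 60\right) \left(\left(-3\right) \left(-1\right)\right) = \left(i \sqrt{6} + 60\right) 3 = \left(60 + i \sqrt{6}\right) 3 = 180 + 3 i \sqrt{6}$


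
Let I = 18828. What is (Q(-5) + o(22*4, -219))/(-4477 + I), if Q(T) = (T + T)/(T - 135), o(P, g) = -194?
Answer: -2715/200914 ≈ -0.013513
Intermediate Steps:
Q(T) = 2*T/(-135 + T) (Q(T) = (2*T)/(-135 + T) = 2*T/(-135 + T))
(Q(-5) + o(22*4, -219))/(-4477 + I) = (2*(-5)/(-135 - 5) - 194)/(-4477 + 18828) = (2*(-5)/(-140) - 194)/14351 = (2*(-5)*(-1/140) - 194)*(1/14351) = (1/14 - 194)*(1/14351) = -2715/14*1/14351 = -2715/200914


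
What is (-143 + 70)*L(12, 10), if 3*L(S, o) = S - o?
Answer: -146/3 ≈ -48.667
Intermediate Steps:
L(S, o) = -o/3 + S/3 (L(S, o) = (S - o)/3 = -o/3 + S/3)
(-143 + 70)*L(12, 10) = (-143 + 70)*(-⅓*10 + (⅓)*12) = -73*(-10/3 + 4) = -73*⅔ = -146/3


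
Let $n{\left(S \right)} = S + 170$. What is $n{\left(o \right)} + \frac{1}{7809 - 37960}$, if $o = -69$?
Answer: $\frac{3045250}{30151} \approx 101.0$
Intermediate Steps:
$n{\left(S \right)} = 170 + S$
$n{\left(o \right)} + \frac{1}{7809 - 37960} = \left(170 - 69\right) + \frac{1}{7809 - 37960} = 101 + \frac{1}{-30151} = 101 - \frac{1}{30151} = \frac{3045250}{30151}$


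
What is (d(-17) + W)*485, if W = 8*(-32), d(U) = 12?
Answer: -118340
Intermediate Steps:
W = -256
(d(-17) + W)*485 = (12 - 256)*485 = -244*485 = -118340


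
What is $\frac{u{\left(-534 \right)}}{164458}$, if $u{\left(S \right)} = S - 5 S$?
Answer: $\frac{1068}{82229} \approx 0.012988$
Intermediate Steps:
$u{\left(S \right)} = - 4 S$
$\frac{u{\left(-534 \right)}}{164458} = \frac{\left(-4\right) \left(-534\right)}{164458} = 2136 \cdot \frac{1}{164458} = \frac{1068}{82229}$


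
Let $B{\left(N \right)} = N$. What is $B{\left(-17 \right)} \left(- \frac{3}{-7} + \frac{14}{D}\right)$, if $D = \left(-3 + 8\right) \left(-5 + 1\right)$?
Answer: $\frac{323}{70} \approx 4.6143$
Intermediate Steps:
$D = -20$ ($D = 5 \left(-4\right) = -20$)
$B{\left(-17 \right)} \left(- \frac{3}{-7} + \frac{14}{D}\right) = - 17 \left(- \frac{3}{-7} + \frac{14}{-20}\right) = - 17 \left(\left(-3\right) \left(- \frac{1}{7}\right) + 14 \left(- \frac{1}{20}\right)\right) = - 17 \left(\frac{3}{7} - \frac{7}{10}\right) = \left(-17\right) \left(- \frac{19}{70}\right) = \frac{323}{70}$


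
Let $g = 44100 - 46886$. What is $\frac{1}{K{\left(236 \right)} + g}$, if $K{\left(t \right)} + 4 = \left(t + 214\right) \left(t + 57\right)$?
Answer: $\frac{1}{129060} \approx 7.7483 \cdot 10^{-6}$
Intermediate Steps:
$g = -2786$
$K{\left(t \right)} = -4 + \left(57 + t\right) \left(214 + t\right)$ ($K{\left(t \right)} = -4 + \left(t + 214\right) \left(t + 57\right) = -4 + \left(214 + t\right) \left(57 + t\right) = -4 + \left(57 + t\right) \left(214 + t\right)$)
$\frac{1}{K{\left(236 \right)} + g} = \frac{1}{\left(12194 + 236^{2} + 271 \cdot 236\right) - 2786} = \frac{1}{\left(12194 + 55696 + 63956\right) - 2786} = \frac{1}{131846 - 2786} = \frac{1}{129060}$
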